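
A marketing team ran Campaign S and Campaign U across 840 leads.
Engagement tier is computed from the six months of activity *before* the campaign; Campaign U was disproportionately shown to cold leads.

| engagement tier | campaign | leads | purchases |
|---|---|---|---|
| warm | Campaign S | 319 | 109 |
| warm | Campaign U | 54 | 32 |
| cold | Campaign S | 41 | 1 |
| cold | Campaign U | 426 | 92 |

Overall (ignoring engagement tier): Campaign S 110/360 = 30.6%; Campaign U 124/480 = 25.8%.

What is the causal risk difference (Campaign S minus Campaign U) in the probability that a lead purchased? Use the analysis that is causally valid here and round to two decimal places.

-0.22

The engagement tier-specific comparison favours Campaign U throughout, but the pooled figures favour Campaign S. The question is whether to condition on engagement tier.
Engagement tier is set before the campaign has any effect — it is not caused by the campaign — and it independently drives the outcome. That makes it a confounder, so the causal comparison is within engagement tier levels.
Adjusting over the population distribution of engagement tier: 0.444·(0.342−0.593) + 0.556·(0.024−0.216) = -0.218.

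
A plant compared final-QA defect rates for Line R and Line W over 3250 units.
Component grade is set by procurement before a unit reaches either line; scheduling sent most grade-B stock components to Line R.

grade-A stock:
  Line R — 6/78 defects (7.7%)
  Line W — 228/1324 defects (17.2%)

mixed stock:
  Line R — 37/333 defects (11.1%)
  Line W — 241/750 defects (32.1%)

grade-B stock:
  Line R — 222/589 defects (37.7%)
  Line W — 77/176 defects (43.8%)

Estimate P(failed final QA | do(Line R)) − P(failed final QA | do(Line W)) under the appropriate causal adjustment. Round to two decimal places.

The imbalance in component grade arose from how units were allocated, not from anything the line did; and component grade independently affects the outcome. The pooled gap is confounded — condition on component grade.
Adjusting over the population distribution of component grade: 0.431·(0.077−0.172) + 0.333·(0.111−0.321) + 0.235·(0.377−0.438) = -0.125.

-0.13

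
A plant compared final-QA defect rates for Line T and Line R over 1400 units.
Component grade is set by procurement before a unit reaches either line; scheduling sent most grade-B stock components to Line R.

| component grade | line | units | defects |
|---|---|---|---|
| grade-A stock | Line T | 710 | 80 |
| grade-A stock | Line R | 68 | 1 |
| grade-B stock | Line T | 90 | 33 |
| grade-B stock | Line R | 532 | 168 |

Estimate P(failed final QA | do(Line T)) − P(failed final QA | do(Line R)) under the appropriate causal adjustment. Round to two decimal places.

Line R is lower inside every component grade stratum but Line T is lower in aggregate. Whether to stratify depends on how component grade relates to the line.
The imbalance in component grade arose from how units were allocated, not from anything the line did; and component grade independently affects the outcome. The pooled gap is confounded — condition on component grade.
Adjusting over the population distribution of component grade: 0.556·(0.113−0.015) + 0.444·(0.367−0.316) = +0.077.

+0.08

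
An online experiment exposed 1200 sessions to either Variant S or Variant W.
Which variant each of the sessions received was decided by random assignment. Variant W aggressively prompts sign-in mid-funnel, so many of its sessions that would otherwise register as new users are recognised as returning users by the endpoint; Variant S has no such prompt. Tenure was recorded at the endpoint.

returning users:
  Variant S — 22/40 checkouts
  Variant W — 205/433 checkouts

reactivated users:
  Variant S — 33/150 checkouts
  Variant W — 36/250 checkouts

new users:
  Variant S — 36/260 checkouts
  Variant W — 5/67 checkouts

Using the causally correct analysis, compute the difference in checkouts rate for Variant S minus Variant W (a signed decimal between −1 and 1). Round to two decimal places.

Within every user tenure level Variant S has the higher rate, yet pooled Variant W does — Simpson's reversal.
User tenure here is a post-treatment variable shaped by the variant; conditioning on it would introduce bias rather than remove it. The overall comparison is the causal one.
The causal difference is the pooled difference: 0.202 − 0.328 = -0.126.

-0.13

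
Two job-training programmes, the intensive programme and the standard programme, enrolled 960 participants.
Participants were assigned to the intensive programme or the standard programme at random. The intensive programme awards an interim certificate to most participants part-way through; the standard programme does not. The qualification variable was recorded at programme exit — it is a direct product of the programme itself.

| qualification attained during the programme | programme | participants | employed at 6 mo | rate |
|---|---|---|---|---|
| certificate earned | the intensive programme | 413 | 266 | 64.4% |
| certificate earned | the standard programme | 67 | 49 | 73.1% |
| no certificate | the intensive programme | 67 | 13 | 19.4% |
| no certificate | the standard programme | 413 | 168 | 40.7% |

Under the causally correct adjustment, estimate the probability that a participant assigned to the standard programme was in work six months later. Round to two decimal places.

0.45

Stratifying would compare programmes among participants the programmes themselves sorted into qualification attained during the programme groups — a form of selection on an intermediate. The unconditioned pooled rates give the total causal effect.
So P(outcome | do(the standard programme)) is just the pooled rate for the standard programme: 217/480 = 0.452.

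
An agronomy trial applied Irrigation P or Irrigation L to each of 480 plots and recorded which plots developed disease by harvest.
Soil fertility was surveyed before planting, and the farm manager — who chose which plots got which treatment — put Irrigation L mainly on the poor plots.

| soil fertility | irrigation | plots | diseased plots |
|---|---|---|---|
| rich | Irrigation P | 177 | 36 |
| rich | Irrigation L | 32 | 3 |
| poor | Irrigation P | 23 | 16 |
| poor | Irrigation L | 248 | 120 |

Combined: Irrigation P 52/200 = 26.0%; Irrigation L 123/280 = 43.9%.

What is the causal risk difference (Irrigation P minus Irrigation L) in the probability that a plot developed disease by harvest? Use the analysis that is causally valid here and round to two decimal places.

+0.17

The soil fertility-specific comparison favours Irrigation L throughout, but the pooled figures favour Irrigation P. The question is whether to condition on soil fertility.
Since soil fertility is a pre-existing factor (not a product of the irrigation) and it affects the outcome on its own, it is a confounder. The stratified rates, not the pooled rate, identify the causal effect.
Adjusting over the population distribution of soil fertility: 0.435·(0.203−0.094) + 0.565·(0.696−0.484) = +0.167.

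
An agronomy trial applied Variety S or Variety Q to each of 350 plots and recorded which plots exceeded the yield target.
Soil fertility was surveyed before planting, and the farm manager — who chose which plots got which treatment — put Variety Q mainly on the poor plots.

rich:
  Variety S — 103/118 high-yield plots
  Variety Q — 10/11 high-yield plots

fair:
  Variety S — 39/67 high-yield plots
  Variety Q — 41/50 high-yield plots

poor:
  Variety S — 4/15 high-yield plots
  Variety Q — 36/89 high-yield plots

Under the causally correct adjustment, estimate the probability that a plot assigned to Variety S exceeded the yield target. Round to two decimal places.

Soil fertility is set before the variety has any effect — it is not caused by the variety — and it independently drives the outcome. That makes it a confounder, so the causal comparison is within soil fertility levels.
Standardising Variety S to the population soil fertility mix: 0.369·103/118 + 0.334·39/67 + 0.297·4/15 = 0.596.

0.60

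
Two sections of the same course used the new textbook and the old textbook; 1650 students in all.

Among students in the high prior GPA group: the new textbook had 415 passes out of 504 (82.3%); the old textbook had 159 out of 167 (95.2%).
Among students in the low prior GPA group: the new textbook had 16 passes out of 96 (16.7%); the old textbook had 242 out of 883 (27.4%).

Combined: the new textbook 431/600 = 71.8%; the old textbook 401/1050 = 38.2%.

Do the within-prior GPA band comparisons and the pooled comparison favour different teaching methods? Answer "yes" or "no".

Within each prior GPA band level (high prior GPA 82.3% vs 95.2%; low prior GPA 16.7% vs 27.4%), the old textbook has the higher rate every time. Pooled: 71.8% vs 38.2% — the new textbook has the higher rate overall. The two comparisons disagree.

yes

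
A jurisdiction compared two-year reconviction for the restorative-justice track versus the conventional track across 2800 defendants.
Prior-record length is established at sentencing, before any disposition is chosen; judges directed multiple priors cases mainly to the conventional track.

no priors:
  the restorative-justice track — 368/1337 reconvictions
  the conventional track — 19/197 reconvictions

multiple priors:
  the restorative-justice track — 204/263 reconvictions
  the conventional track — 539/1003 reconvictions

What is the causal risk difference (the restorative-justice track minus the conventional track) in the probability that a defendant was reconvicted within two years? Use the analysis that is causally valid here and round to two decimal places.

+0.21

Prior-record length satisfies the back-door criterion: it is not a descendant of the disposition, and it blocks the spurious path from disposition to outcome. Adjusting for it (i.e., using the within-prior-record length rates) gives the causal effect.
Adjusting over the population distribution of prior-record length: 0.548·(0.275−0.096) + 0.452·(0.776−0.537) = +0.206.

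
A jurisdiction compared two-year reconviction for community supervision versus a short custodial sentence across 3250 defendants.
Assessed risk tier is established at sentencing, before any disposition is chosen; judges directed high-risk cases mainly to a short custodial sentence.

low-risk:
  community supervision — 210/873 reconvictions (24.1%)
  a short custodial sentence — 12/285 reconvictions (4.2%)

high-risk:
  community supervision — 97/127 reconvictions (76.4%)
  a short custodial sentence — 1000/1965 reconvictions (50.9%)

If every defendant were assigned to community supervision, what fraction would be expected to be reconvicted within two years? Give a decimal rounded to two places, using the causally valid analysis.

0.58

a short custodial sentence is lower inside every assessed risk tier stratum but community supervision is lower in aggregate. Whether to stratify depends on how assessed risk tier relates to the disposition.
Assessed risk tier is set before the disposition has any effect — it is not caused by the disposition — and it independently drives the outcome. That makes it a confounder, so the causal comparison is within assessed risk tier levels.
Standardising community supervision to the population assessed risk tier mix: 0.356·210/873 + 0.644·97/127 = 0.577.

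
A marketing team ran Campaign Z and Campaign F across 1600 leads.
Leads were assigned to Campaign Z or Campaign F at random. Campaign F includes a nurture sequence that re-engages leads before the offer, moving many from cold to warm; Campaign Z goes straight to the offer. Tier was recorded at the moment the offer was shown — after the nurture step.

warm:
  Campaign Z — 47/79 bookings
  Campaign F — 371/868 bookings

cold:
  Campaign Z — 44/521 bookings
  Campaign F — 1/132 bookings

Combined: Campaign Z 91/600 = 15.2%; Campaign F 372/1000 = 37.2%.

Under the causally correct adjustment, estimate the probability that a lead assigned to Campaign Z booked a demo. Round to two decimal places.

0.15

Engagement tier is recorded after the campaign and is itself shifted by it — it sits on the causal path from campaign to outcome. Conditioning on a mediator would strip out part of the effect we want; the pooled comparison gives the total causal effect.
So P(outcome | do(Campaign Z)) is just the pooled rate for Campaign Z: 91/600 = 0.152.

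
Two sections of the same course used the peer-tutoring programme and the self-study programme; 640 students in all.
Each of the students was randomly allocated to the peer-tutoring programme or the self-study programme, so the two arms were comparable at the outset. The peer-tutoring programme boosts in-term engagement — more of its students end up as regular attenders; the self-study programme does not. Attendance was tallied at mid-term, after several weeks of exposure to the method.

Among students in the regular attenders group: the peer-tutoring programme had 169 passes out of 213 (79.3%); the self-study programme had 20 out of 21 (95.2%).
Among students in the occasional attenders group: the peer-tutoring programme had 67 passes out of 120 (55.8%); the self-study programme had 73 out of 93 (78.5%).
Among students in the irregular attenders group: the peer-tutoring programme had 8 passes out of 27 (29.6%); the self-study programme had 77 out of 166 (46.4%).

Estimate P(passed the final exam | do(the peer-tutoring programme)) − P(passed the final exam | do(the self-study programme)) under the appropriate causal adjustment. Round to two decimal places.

Within every mid-term attendance level the self-study programme has the higher rate, yet pooled the peer-tutoring programme does — Simpson's reversal.
Because the teaching method influences mid-term attendance, mid-term attendance is a post-treatment mediator, not a confounder. Stratifying on it would bias the estimate; the causal effect is the crude pooled difference.
The causal difference is the pooled difference: 0.678 − 0.607 = +0.071.

+0.07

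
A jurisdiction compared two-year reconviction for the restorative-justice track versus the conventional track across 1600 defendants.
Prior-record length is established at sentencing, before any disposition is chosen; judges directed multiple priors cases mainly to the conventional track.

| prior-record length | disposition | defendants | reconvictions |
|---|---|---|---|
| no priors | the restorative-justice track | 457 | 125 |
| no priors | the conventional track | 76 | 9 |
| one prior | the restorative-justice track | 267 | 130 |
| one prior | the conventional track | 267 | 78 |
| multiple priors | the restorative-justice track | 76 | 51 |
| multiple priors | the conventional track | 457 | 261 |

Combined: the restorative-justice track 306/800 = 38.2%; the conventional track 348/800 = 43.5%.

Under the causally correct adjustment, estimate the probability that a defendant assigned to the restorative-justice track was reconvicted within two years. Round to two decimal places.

0.48

The stratified and pooled comparisons disagree (the conventional track wins within each prior-record length; the restorative-justice track wins overall), so the answer turns on the causal role of prior-record length.
Prior-record length satisfies the back-door criterion: it is not a descendant of the disposition, and it blocks the spurious path from disposition to outcome. Adjusting for it (i.e., using the within-prior-record length rates) gives the causal effect.
Standardising the restorative-justice track to the population prior-record length mix: 0.333·125/457 + 0.334·130/267 + 0.333·51/76 = 0.477.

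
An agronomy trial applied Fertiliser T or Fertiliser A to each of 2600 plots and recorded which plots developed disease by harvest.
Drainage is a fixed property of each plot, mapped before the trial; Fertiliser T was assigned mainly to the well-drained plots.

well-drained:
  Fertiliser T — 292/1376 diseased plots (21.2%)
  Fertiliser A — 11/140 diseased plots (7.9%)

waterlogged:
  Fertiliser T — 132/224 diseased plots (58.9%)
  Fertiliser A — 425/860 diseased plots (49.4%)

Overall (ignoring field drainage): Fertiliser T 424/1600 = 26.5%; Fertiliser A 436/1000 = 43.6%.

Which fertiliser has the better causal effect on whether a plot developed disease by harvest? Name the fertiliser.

The stratified and pooled comparisons disagree (Fertiliser A wins within each field drainage; Fertiliser T wins overall), so the answer turns on the causal role of field drainage.
Here field drainage is a common cause — it drives both which fertiliser a case falls under and the outcome. The crude comparison mixes populations; the stratum-specific rates are the causally relevant ones.
Within each level — well-drained: 21.2% vs 7.9%; waterlogged: 58.9% vs 49.4% — Fertiliser A is lower every time.

Fertiliser A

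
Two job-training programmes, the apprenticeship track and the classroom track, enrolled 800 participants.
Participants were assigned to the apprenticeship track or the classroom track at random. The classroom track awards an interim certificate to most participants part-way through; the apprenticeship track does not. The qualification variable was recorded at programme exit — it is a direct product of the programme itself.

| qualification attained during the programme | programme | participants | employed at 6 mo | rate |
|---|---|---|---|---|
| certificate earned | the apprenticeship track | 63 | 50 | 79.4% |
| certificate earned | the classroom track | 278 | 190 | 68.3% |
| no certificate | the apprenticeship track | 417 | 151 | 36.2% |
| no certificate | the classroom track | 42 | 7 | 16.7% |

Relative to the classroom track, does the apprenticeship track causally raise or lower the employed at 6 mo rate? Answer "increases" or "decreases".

decreases

Within every qualification attained during the programme level the apprenticeship track has the higher rate, yet pooled the classroom track does — Simpson's reversal.
The distribution of qualification attained during the programme is itself part of what the programme does — it is an intermediate outcome. Holding it fixed would remove that part of the effect; the total effect is the pooled difference.
Pooled: the apprenticeship track 41.9% vs the classroom track 61.6%; the classroom track is higher overall.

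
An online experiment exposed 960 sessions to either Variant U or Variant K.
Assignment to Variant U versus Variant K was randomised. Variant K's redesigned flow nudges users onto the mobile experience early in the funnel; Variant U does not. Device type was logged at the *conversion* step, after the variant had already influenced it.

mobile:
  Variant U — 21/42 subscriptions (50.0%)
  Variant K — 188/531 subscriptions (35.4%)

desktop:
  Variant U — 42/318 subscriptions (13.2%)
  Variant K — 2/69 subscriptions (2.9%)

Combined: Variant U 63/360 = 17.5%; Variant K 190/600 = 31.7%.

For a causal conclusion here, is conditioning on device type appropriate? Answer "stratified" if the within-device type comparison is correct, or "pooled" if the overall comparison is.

pooled

The stratified and pooled comparisons disagree (Variant U wins within each device type; Variant K wins overall), so the answer turns on the causal role of device type.
Device type is downstream of the variant. One should not condition on a consequence of treatment, so the overall rates are the right comparison.
Pooled: Variant U 17.5% vs Variant K 31.7%; Variant K is higher overall.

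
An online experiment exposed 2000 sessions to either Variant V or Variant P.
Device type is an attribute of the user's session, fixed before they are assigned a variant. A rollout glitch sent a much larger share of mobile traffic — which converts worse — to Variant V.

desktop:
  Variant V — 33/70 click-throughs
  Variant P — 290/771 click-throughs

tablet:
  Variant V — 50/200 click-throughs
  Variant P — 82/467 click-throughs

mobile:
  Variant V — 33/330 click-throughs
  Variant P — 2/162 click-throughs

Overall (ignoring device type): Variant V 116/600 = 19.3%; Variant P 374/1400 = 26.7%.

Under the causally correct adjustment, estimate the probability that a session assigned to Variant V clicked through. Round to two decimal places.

0.31

The device type-specific comparison favours Variant V throughout, but the pooled figures favour Variant P. The question is whether to condition on device type.
Device type differs across variants for reasons unrelated to any effect of the variant itself, and it separately predicts the outcome — a classic confounder. We must compare within device type levels.
Standardising Variant V to the population device type mix: 0.420·33/70 + 0.334·50/200 + 0.246·33/330 = 0.306.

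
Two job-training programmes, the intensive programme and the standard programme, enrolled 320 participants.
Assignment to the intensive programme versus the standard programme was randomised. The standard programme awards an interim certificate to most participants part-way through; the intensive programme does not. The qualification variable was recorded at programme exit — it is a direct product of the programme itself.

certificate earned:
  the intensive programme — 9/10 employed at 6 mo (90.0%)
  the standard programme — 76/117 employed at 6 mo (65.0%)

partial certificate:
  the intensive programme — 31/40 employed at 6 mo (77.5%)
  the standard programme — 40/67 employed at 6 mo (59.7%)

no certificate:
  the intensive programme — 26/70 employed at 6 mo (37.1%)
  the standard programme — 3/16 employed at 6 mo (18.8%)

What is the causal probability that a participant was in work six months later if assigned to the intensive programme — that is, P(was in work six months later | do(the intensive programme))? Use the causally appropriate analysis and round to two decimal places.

The stratified and pooled comparisons disagree (the intensive programme wins within each qualification attained during the programme; the standard programme wins overall), so the answer turns on the causal role of qualification attained during the programme.
Qualification attained during the programme is downstream of the programme. One should not condition on a consequence of treatment, so the overall rates are the right comparison.
So P(outcome | do(the intensive programme)) is just the pooled rate for the intensive programme: 66/120 = 0.550.

0.55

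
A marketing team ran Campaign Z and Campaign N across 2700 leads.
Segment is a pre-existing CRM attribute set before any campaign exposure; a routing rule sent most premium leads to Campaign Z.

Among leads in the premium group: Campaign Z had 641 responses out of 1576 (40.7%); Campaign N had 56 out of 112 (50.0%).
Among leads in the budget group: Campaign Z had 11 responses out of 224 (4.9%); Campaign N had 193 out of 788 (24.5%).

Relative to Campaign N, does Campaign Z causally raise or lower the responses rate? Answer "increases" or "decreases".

Customer segment differs across campaigns for reasons unrelated to any effect of the campaign itself, and it separately predicts the outcome — a classic confounder. We must compare within customer segment levels.
Within each level — premium: 40.7% vs 50.0%; budget: 4.9% vs 24.5% — Campaign N is higher every time.

decreases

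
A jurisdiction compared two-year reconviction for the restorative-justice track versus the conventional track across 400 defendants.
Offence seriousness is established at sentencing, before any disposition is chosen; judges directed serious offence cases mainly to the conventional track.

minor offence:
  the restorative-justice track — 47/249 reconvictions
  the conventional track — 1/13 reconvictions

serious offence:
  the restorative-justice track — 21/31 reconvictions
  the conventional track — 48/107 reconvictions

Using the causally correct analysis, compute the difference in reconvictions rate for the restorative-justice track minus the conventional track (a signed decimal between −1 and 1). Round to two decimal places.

+0.15

Nothing the disposition does changes offence seriousness; the imbalance is an allocation artefact. With offence seriousness also predicting the outcome, the pooled figure is confounded, and the within-stratum comparison is the causal one.
Adjusting over the population distribution of offence seriousness: 0.655·(0.189−0.077) + 0.345·(0.677−0.449) = +0.152.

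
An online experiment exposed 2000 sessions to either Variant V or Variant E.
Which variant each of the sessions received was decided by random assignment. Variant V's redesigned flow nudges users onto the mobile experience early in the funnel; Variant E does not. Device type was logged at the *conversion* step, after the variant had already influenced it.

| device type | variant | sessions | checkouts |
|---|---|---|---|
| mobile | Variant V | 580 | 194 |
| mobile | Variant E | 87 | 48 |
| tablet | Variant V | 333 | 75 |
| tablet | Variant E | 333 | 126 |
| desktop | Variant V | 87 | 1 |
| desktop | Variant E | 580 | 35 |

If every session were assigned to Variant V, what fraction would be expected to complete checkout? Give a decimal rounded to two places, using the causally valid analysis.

0.27

Within every device type level Variant E has the higher rate, yet pooled Variant V does — Simpson's reversal.
Device type lies on the pathway variant → device type → outcome, so adjusting for it blocks the indirect effect. For the total causal effect of variant, use the unadjusted pooled rates.
So P(outcome | do(Variant V)) is just the pooled rate for Variant V: 270/1000 = 0.270.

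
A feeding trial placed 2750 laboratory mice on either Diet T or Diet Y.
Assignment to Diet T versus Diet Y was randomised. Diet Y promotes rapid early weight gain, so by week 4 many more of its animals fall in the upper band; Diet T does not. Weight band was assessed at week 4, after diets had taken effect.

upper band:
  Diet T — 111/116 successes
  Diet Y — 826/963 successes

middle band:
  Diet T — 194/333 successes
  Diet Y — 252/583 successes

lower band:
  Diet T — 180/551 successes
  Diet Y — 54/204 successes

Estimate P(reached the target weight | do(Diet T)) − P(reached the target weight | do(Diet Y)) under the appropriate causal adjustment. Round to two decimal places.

-0.16

Diet T is higher inside every week-4 weight band stratum but Diet Y is higher in aggregate. Whether to stratify depends on how week-4 weight band relates to the diet.
Because the diet influences week-4 weight band, week-4 weight band is a post-treatment mediator, not a confounder. Stratifying on it would bias the estimate; the causal effect is the crude pooled difference.
The causal difference is the pooled difference: 0.485 − 0.647 = -0.162.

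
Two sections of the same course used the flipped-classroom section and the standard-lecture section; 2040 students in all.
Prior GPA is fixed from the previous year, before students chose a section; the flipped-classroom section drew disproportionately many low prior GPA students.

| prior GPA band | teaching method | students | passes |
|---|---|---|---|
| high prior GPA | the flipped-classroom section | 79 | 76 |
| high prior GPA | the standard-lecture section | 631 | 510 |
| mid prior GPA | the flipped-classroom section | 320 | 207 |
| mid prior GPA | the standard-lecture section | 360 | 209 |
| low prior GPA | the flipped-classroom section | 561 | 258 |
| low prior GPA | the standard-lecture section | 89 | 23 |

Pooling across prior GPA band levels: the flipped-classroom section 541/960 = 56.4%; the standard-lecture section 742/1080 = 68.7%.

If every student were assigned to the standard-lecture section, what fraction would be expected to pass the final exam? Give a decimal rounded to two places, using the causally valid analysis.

0.56

Nothing the teaching method does changes prior GPA band; the imbalance is an allocation artefact. With prior GPA band also predicting the outcome, the pooled figure is confounded, and the within-stratum comparison is the causal one.
Standardising the standard-lecture section to the population prior GPA band mix: 0.348·510/631 + 0.333·209/360 + 0.319·23/89 = 0.557.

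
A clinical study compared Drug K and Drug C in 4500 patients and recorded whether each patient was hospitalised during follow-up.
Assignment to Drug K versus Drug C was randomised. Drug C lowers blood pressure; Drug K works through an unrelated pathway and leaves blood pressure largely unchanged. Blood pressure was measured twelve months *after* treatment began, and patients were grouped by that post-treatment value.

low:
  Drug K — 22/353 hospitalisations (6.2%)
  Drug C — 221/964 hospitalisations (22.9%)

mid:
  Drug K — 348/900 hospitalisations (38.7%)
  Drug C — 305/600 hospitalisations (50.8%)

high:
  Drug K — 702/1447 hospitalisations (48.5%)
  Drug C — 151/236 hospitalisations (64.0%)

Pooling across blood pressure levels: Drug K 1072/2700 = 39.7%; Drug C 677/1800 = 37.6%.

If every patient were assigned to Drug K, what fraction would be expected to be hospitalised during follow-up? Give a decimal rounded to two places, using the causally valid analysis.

0.40

The distribution of blood pressure is itself part of what the drug does — it is an intermediate outcome. Holding it fixed would remove that part of the effect; the total effect is the pooled difference.
So P(outcome | do(Drug K)) is just the pooled rate for Drug K: 1072/2700 = 0.397.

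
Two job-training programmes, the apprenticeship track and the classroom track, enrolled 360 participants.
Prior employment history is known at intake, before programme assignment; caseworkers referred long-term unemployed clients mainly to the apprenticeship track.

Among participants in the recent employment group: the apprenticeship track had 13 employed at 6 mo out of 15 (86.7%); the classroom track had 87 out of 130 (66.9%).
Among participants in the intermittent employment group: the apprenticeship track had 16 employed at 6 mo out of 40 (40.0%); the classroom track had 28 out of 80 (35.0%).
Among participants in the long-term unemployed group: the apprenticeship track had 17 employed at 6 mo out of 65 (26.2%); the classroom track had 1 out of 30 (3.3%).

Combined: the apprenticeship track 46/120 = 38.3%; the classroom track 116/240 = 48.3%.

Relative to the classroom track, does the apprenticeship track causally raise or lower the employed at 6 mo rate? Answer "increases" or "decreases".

increases

Prior employment history satisfies the back-door criterion: it is not a descendant of the programme, and it blocks the spurious path from programme to outcome. Adjusting for it (i.e., using the within-prior employment history rates) gives the causal effect.
Within each level — recent employment: 86.7% vs 66.9%; intermittent employment: 40.0% vs 35.0%; long-term unemployed: 26.2% vs 3.3% — the apprenticeship track is higher every time.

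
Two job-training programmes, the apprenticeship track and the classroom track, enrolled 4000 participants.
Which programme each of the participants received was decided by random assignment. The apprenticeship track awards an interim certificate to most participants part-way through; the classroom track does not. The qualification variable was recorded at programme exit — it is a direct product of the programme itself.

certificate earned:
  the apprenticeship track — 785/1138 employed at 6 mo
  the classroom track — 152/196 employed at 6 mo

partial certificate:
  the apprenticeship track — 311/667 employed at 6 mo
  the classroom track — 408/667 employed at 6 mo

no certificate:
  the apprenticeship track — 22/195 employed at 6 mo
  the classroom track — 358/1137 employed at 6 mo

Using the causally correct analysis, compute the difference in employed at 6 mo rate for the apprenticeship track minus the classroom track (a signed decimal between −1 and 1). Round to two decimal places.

The stratified and pooled comparisons disagree (the classroom track wins within each qualification attained during the programme; the apprenticeship track wins overall), so the answer turns on the causal role of qualification attained during the programme.
Qualification attained during the programme lies on the pathway programme → qualification attained during the programme → outcome, so adjusting for it blocks the indirect effect. For the total causal effect of programme, use the unadjusted pooled rates.
The causal difference is the pooled difference: 0.559 − 0.459 = +0.100.

+0.10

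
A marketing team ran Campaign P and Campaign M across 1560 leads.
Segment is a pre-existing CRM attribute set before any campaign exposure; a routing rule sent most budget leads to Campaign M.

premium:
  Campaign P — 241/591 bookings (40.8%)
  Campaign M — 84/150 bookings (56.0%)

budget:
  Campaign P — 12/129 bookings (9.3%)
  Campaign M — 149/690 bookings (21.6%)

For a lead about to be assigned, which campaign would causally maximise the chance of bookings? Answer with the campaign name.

The imbalance in customer segment arose from how leads were allocated, not from anything the campaign did; and customer segment independently affects the outcome. The pooled gap is confounded — condition on customer segment.
Within each level — premium: 40.8% vs 56.0%; budget: 9.3% vs 21.6% — Campaign M is higher every time.

Campaign M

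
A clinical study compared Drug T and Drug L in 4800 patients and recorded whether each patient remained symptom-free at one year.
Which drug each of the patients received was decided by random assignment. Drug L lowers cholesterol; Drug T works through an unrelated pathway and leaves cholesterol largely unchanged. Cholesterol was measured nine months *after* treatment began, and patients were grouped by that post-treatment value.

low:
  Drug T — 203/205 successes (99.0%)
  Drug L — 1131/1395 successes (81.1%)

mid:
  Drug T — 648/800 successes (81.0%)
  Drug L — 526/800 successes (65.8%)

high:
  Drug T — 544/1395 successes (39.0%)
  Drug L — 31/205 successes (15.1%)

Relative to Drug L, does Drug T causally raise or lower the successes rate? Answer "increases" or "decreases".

The distribution of cholesterol is itself part of what the drug does — it is an intermediate outcome. Holding it fixed would remove that part of the effect; the total effect is the pooled difference.
Pooled: Drug T 58.1% vs Drug L 70.3%; Drug L is higher overall.

decreases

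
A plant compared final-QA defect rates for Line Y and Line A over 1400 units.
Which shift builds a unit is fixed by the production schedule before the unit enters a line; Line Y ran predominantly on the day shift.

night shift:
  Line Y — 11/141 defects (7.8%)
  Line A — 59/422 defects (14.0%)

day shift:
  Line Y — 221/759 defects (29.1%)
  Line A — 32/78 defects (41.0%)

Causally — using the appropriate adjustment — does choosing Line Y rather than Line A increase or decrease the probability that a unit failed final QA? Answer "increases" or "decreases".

Shift satisfies the back-door criterion: it is not a descendant of the line, and it blocks the spurious path from line to outcome. Adjusting for it (i.e., using the within-shift rates) gives the causal effect.
Within each level — night shift: 7.8% vs 14.0%; day shift: 29.1% vs 41.0% — Line Y is lower every time.

decreases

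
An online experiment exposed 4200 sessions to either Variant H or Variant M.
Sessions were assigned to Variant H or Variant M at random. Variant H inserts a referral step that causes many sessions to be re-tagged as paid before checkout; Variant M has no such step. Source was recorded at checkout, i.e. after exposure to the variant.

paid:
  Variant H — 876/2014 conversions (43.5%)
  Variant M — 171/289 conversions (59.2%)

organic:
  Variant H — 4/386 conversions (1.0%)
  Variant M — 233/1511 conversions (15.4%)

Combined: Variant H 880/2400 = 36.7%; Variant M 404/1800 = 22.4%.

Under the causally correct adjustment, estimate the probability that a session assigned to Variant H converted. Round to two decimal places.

Traffic source lies on the pathway variant → traffic source → outcome, so adjusting for it blocks the indirect effect. For the total causal effect of variant, use the unadjusted pooled rates.
So P(outcome | do(Variant H)) is just the pooled rate for Variant H: 880/2400 = 0.367.

0.37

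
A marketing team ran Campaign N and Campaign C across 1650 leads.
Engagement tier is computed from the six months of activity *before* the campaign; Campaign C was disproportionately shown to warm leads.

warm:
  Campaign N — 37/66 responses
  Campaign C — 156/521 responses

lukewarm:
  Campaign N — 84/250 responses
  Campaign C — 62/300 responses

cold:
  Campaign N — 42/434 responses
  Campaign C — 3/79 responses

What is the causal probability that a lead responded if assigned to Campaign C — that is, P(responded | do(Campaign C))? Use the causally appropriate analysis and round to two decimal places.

Campaign N is higher inside every engagement tier stratum but Campaign C is higher in aggregate. Whether to stratify depends on how engagement tier relates to the campaign.
Engagement tier differs across campaigns for reasons unrelated to any effect of the campaign itself, and it separately predicts the outcome — a classic confounder. We must compare within engagement tier levels.
Standardising Campaign C to the population engagement tier mix: 0.356·156/521 + 0.333·62/300 + 0.311·3/79 = 0.187.

0.19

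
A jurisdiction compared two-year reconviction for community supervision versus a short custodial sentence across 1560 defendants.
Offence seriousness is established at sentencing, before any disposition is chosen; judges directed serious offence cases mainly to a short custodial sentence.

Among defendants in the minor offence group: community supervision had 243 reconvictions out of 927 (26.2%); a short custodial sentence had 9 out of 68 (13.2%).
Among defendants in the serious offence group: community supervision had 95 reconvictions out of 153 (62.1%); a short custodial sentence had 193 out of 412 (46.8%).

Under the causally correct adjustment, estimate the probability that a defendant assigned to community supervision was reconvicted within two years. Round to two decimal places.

The offence seriousness-specific comparison favours a short custodial sentence throughout, but the pooled figures favour community supervision. The question is whether to condition on offence seriousness.
Since offence seriousness is a pre-existing factor (not a product of the disposition) and it affects the outcome on its own, it is a confounder. The stratified rates, not the pooled rate, identify the causal effect.
Standardising community supervision to the population offence seriousness mix: 0.638·243/927 + 0.362·95/153 = 0.392.

0.39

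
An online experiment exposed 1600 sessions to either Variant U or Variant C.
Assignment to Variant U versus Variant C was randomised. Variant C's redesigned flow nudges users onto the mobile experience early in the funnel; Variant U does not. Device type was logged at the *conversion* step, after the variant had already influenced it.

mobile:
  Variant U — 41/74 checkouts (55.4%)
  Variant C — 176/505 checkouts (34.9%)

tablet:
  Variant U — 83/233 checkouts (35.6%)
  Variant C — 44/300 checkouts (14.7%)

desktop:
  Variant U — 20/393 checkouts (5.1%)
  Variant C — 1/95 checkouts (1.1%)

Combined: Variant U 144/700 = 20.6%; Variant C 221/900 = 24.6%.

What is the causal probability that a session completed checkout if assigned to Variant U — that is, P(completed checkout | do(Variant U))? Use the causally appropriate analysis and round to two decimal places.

0.21

Device type lies on the pathway variant → device type → outcome, so adjusting for it blocks the indirect effect. For the total causal effect of variant, use the unadjusted pooled rates.
So P(outcome | do(Variant U)) is just the pooled rate for Variant U: 144/700 = 0.206.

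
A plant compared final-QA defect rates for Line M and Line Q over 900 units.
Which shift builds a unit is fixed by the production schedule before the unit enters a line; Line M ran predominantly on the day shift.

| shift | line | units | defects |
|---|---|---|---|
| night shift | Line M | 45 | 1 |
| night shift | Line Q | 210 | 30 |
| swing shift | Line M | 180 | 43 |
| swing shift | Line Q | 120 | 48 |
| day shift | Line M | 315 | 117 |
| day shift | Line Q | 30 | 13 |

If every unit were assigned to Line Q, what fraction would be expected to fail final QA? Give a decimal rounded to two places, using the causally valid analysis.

0.34

The stratified and pooled comparisons disagree (Line M wins within each shift; Line Q wins overall), so the answer turns on the causal role of shift.
Since shift is a pre-existing factor (not a product of the line) and it affects the outcome on its own, it is a confounder. The stratified rates, not the pooled rate, identify the causal effect.
Standardising Line Q to the population shift mix: 0.283·30/210 + 0.333·48/120 + 0.383·13/30 = 0.340.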